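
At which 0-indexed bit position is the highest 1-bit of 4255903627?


0b11111101101010111110111110001011. Highest set bit at position 31

31


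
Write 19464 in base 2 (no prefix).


19464 = 100110000001000 in binary

100110000001000


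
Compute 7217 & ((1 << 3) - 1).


7217 & 7 = 1

1


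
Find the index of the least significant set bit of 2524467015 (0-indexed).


0b10010110011110000100111101000111. Lowest set bit at position 0

0


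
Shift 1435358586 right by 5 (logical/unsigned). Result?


0b1010101100011011101010101111010 >> 5 = 0b10101011000110111010101011 = 44854955

44854955


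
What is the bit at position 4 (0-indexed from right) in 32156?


0b111110110011100, position 4 = 1

1


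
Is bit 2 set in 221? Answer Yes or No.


0b11011101, bit 2 = 1. Yes

Yes


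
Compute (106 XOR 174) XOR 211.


Step 1: 106 ^ 174 = 196
Step 2: 196 ^ 211 = 23

23


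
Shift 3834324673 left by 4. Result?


0b11100100100010110010011011000001 << 4 = 0b111001001000101100100110110000010000 = 61349194768

61349194768


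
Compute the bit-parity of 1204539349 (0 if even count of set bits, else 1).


0b1000111110010111100111111010101 has 20 ones => parity 0

0


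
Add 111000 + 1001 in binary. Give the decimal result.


111000 + 1001 = 1000001 = 65

65


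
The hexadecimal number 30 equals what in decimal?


30 hex = 48 decimal

48


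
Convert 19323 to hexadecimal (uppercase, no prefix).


19323 = 4B7B hex

4B7B


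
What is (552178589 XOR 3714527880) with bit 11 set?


Step 1: 552178589 ^ 3714527880 = 4253982997
Step 2: 4253982997 | (1 << 11) = 4253982997 | 2048 = 4253985045

4253985045


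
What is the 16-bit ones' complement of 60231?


60231 ^ 65535 = 5304

5304


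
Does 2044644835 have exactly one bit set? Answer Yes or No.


0b1111001110111101100110111100011. Multiple bits set => No

No


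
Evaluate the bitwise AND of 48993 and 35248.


0b1011111101100001 & 0b1000100110110000 = 0b1000100100100000 = 35104

35104


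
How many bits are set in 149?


0b10010101 has 4 set bits

4


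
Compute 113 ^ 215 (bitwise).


0b1110001 ^ 0b11010111 = 0b10100110 = 166

166


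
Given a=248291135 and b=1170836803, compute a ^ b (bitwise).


248291135 ^ 1170836803 = 1258623612

1258623612


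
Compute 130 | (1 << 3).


130 | (1 << 3) = 130 | 8 = 138

138


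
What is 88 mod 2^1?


88 & 1 = 0

0


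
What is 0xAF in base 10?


AF hex = 175 decimal

175


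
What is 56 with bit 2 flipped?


56 ^ (1 << 2) = 56 ^ 4 = 60

60


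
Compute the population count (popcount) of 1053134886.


0b111110110001011001000000100110 has 14 set bits

14


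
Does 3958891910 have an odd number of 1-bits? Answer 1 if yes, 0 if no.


0b11101011111101111110010110000110 has 21 ones => parity 1

1


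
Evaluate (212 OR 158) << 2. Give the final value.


Step 1: 212 | 158 = 222
Step 2: 222 << 2 = 888

888


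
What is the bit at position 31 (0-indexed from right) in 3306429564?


0b11000101000101000001110001111100, position 31 = 1

1


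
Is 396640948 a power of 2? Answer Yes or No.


0b10111101001000100001010110100. Multiple bits set => No

No


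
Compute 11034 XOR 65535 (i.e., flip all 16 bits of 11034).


11034 ^ 65535 = 54501

54501


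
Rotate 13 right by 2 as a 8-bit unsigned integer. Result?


Rotate 0b1101 right by 2 (8-bit) = 0b1000011 = 67

67


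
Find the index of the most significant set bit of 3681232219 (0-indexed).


0b11011011011010110010010101011011. Highest set bit at position 31

31


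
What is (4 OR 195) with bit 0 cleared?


Step 1: 4 | 195 = 199
Step 2: 199 & ~(1 << 0) = 198

198


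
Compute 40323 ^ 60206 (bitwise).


0b1001110110000011 ^ 0b1110101100101110 = 0b111011010101101 = 30381

30381


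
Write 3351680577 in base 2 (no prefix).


3351680577 = 11000111110001101001011001000001 in binary

11000111110001101001011001000001


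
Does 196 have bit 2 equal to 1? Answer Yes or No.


0b11000100, bit 2 = 1. Yes

Yes


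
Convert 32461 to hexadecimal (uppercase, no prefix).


32461 = 7ECD hex

7ECD


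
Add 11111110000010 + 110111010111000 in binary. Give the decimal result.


11111110000010 + 110111010111000 = 1010111000111010 = 44602

44602


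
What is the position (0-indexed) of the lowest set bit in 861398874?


0b110011010101111110011101011010. Lowest set bit at position 1

1


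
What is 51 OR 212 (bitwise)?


0b110011 | 0b11010100 = 0b11110111 = 247

247


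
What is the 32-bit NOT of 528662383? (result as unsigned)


~0b11111100000101011111101101111 = 0b11100000011111010100000010010000 = 3766304912 (32-bit unsigned)

3766304912


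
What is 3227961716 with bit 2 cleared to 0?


3227961716 & ~(1 << 2) = 3227961712

3227961712


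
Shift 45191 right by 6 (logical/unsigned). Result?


0b1011000010000111 >> 6 = 0b1011000010 = 706

706


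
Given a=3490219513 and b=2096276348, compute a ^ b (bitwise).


3490219513 ^ 2096276348 = 2902075013

2902075013


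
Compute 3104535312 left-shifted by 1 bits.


0b10111001000010110111001100010000 << 1 = 0b101110010000101101110011000100000 = 6209070624

6209070624


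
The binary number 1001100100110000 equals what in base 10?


1001100100110000 in decimal = 39216

39216


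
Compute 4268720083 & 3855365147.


0b11111110011011110111111111010011 & 0b11100101110011000011010000011011 = 0b11100100010011000011010000010011 = 3830199315

3830199315


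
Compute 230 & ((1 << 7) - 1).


230 & 127 = 102

102


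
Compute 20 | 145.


0b10100 | 0b10010001 = 0b10010101 = 149

149


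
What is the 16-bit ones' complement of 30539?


30539 ^ 65535 = 34996

34996


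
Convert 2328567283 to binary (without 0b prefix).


2328567283 = 10001010110010110001110111110011 in binary

10001010110010110001110111110011


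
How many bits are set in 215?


0b11010111 has 6 set bits

6


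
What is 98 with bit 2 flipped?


98 ^ (1 << 2) = 98 ^ 4 = 102

102


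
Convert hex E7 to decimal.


E7 hex = 231 decimal

231


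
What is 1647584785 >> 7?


0b1100010001101000010011000010001 >> 7 = 0b110001000110100001001100 = 12871756

12871756


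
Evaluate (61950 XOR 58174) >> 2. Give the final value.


Step 1: 61950 ^ 58174 = 4800
Step 2: 4800 >> 2 = 1200

1200


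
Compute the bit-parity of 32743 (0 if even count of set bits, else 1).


0b111111111100111 has 13 ones => parity 1

1


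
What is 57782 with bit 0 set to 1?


57782 | (1 << 0) = 57782 | 1 = 57783

57783


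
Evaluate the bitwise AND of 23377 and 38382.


0b101101101010001 & 0b1001010111101110 = 0b1000101000000 = 4416

4416


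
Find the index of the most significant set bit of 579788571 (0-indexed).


0b100010100011101101111100011011. Highest set bit at position 29

29


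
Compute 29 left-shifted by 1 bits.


0b11101 << 1 = 0b111010 = 58

58


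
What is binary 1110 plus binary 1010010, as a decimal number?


1110 + 1010010 = 1100000 = 96

96


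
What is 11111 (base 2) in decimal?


11111 in decimal = 31

31


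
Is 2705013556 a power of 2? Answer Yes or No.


0b10100001001110110011101100110100. Multiple bits set => No

No


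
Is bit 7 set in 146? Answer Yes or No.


0b10010010, bit 7 = 1. Yes

Yes


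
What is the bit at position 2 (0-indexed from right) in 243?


0b11110011, position 2 = 0

0


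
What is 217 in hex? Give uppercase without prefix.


217 = D9 hex

D9


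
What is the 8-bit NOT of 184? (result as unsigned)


~0b10111000 = 0b1000111 = 71 (8-bit unsigned)

71


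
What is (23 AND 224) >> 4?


Step 1: 23 & 224 = 0
Step 2: 0 >> 4 = 0

0


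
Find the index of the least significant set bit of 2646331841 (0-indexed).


0b10011101101110111101000111000001. Lowest set bit at position 0

0


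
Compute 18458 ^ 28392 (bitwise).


0b100100000011010 ^ 0b110111011101000 = 0b10011011110010 = 9970

9970


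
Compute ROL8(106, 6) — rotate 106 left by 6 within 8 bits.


Rotate 0b1101010 left by 6 (8-bit) = 0b10011010 = 154

154


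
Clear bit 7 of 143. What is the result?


143 & ~(1 << 7) = 15

15


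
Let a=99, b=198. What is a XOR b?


99 ^ 198 = 165

165


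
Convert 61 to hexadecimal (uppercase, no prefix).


61 = 3D hex

3D


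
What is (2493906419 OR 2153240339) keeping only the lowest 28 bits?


Step 1: 2493906419 | 2153240339 = 2499280883
Step 2: 2499280883 & 268435455 = 83361779

83361779


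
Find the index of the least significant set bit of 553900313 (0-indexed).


0b100001000000111101100100011001. Lowest set bit at position 0

0


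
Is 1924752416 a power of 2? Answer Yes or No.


0b1110010101110010110010000100000. Multiple bits set => No

No


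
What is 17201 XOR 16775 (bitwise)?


0b100001100110001 ^ 0b100000110000111 = 0b1010110110 = 694

694


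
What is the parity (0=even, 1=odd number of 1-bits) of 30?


0b11110 has 4 ones => parity 0

0


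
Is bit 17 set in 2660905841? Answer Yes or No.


0b10011110100110100011001101110001, bit 17 = 1. Yes

Yes


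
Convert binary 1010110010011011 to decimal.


1010110010011011 in decimal = 44187

44187


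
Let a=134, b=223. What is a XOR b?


134 ^ 223 = 89

89


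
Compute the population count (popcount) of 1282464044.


0b1001100011100001101100100101100 has 14 set bits

14


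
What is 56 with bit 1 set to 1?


56 | (1 << 1) = 56 | 2 = 58

58


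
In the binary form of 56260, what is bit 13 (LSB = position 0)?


0b1101101111000100, position 13 = 0

0


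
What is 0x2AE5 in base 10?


2AE5 hex = 10981 decimal

10981


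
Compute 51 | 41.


0b110011 | 0b101001 = 0b111011 = 59

59


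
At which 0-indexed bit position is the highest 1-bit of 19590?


0b100110010000110. Highest set bit at position 14

14


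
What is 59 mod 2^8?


59 & 255 = 59

59


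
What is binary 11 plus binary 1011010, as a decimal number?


11 + 1011010 = 1011101 = 93

93


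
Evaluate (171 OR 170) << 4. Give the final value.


Step 1: 171 | 170 = 171
Step 2: 171 << 4 = 2736

2736


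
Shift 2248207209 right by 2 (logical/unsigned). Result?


0b10000110000000001110101101101001 >> 2 = 0b100001100000000011101011011010 = 562051802

562051802


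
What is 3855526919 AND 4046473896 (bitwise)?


0b11100101110011101010110000000111 & 0b11110001001100000100101010101000 = 0b11100001000000000000100000000000 = 3774875648

3774875648


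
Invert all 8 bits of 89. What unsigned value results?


89 ^ 255 = 166

166


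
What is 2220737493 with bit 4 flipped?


2220737493 ^ (1 << 4) = 2220737493 ^ 16 = 2220737477

2220737477


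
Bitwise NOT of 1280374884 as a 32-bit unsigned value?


~0b1001100010100001111100001100100 = 0b10110011101011110000011110011011 = 3014592411 (32-bit unsigned)

3014592411


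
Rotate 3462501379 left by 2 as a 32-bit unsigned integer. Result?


Rotate 0b11001110011000011001010000000011 left by 2 (32-bit) = 0b111001100001100101000000001111 = 965103631

965103631


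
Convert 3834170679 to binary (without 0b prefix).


3834170679 = 11100100100010001100110100110111 in binary

11100100100010001100110100110111


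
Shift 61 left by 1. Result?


0b111101 << 1 = 0b1111010 = 122

122


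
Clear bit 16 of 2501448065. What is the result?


2501448065 & ~(1 << 16) = 2501382529

2501382529


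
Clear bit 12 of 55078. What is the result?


55078 & ~(1 << 12) = 50982

50982


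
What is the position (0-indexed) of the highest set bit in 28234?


0b110111001001010. Highest set bit at position 14

14


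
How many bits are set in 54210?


0b1101001111000010 has 8 set bits

8


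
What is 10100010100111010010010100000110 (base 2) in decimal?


10100010100111010010010100000110 in decimal = 2728207622

2728207622


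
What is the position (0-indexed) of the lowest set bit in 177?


0b10110001. Lowest set bit at position 0

0


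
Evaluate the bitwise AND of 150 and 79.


0b10010110 & 0b1001111 = 0b110 = 6

6


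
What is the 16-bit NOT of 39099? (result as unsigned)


~0b1001100010111011 = 0b110011101000100 = 26436 (16-bit unsigned)

26436


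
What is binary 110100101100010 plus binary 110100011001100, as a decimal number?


110100101100010 + 110100011001100 = 1101001000101110 = 53806

53806


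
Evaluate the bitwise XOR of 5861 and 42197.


0b1011011100101 ^ 0b1010010011010101 = 0b1011001000110000 = 45616

45616


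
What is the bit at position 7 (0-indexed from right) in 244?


0b11110100, position 7 = 1

1


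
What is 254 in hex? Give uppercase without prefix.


254 = FE hex

FE


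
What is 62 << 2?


0b111110 << 2 = 0b11111000 = 248

248


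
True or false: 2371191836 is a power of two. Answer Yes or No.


0b10001101010101011000010000011100. Multiple bits set => No

No


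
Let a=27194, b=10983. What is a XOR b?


27194 ^ 10983 = 16605

16605


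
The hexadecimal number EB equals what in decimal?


EB hex = 235 decimal

235


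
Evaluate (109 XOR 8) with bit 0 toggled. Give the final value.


Step 1: 109 ^ 8 = 101
Step 2: 101 ^ (1 << 0) = 101 ^ 1 = 100

100


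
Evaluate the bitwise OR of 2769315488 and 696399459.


0b10100101000100000110011010100000 | 0b101001100000100011011001100011 = 0b10101101100100100111011011100011 = 2912057059

2912057059


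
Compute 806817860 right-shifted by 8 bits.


0b110000000101110001000001000100 >> 8 = 0b1100000001011100010000 = 3151632

3151632


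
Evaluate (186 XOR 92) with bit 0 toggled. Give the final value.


Step 1: 186 ^ 92 = 230
Step 2: 230 ^ (1 << 0) = 230 ^ 1 = 231

231


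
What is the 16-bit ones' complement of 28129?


28129 ^ 65535 = 37406

37406


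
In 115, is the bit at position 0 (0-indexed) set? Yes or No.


0b1110011, bit 0 = 1. Yes

Yes


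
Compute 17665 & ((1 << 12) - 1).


17665 & 4095 = 1281

1281


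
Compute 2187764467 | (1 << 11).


2187764467 | (1 << 11) = 2187764467 | 2048 = 2187766515

2187766515


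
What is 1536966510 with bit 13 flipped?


1536966510 ^ (1 << 13) = 1536966510 ^ 8192 = 1536958318

1536958318


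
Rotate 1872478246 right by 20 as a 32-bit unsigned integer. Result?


Rotate 0b1101111100110111100000000100110 right by 20 (32-bit) = 0b10111100000000100110011011111001 = 3154274041

3154274041


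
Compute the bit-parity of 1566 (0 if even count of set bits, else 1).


0b11000011110 has 6 ones => parity 0

0


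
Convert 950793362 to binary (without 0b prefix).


950793362 = 111000101010111111010010010010 in binary

111000101010111111010010010010


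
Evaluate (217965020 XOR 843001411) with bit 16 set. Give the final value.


Step 1: 217965020 ^ 843001411 = 1052954527
Step 2: 1052954527 | (1 << 16) = 1052954527 | 65536 = 1053020063

1053020063


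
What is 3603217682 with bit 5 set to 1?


3603217682 | (1 << 5) = 3603217682 | 32 = 3603217714

3603217714


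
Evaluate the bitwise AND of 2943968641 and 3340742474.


0b10101111011110010110010110000001 & 0b11000111000111111010111101001010 = 0b10000111000110010010010100000000 = 2266572032

2266572032


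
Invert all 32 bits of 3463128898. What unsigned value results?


3463128898 ^ 4294967295 = 831838397

831838397


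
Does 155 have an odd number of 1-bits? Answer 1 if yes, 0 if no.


0b10011011 has 5 ones => parity 1

1


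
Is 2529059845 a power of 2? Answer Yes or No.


0b10010110101111100110010000000101. Multiple bits set => No

No


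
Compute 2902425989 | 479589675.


0b10101100111111111000000110000101 | 0b11100100101011111010100101011 = 0b10111100111111111111010110101111 = 3170891183

3170891183


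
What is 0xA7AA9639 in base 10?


A7AA9639 hex = 2812974649 decimal

2812974649


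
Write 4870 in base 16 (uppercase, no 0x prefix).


4870 = 1306 hex

1306


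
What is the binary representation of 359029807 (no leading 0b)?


359029807 = 10101011001100101110000101111 in binary

10101011001100101110000101111


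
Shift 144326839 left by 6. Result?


0b1000100110100100000010110111 << 6 = 0b1000100110100100000010110111000000 = 9236917696

9236917696


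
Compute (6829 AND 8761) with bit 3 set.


Step 1: 6829 & 8761 = 553
Step 2: 553 | (1 << 3) = 553 | 8 = 553

553


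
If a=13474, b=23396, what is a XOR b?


13474 ^ 23396 = 28614

28614


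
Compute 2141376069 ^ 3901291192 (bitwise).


0b1111111101000101100111001000101 ^ 0b11101000100010001111101010111000 = 0b10010111001010100011010011111101 = 2536125693

2536125693


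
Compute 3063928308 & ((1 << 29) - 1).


3063928308 & 536870911 = 379573748

379573748


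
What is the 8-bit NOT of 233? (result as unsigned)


~0b11101001 = 0b10110 = 22 (8-bit unsigned)

22


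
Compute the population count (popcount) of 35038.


0b1000100011011110 has 8 set bits

8


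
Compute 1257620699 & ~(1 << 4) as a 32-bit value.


1257620699 & ~(1 << 4) = 1257620683

1257620683


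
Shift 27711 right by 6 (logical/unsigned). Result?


0b110110000111111 >> 6 = 0b110110000 = 432

432


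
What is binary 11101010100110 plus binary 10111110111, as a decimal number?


11101010100110 + 10111110111 = 100000010011101 = 16541

16541


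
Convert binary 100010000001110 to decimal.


100010000001110 in decimal = 17422

17422


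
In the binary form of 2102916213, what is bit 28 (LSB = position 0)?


0b1111101010101111111010001110101, position 28 = 1

1


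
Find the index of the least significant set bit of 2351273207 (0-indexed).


0b10001100001001011001010011110111. Lowest set bit at position 0

0


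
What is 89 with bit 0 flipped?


89 ^ (1 << 0) = 89 ^ 1 = 88

88


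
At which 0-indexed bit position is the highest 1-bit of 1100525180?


0b1000001100110001010111001111100. Highest set bit at position 30

30


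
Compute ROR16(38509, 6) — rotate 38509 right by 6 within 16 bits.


Rotate 0b1001011001101101 right by 6 (16-bit) = 0b1011011001011001 = 46681

46681


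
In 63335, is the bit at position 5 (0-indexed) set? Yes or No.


0b1111011101100111, bit 5 = 1. Yes

Yes


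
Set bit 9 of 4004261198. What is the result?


4004261198 | (1 << 9) = 4004261198 | 512 = 4004261710

4004261710


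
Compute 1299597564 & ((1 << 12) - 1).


1299597564 & 4095 = 2300

2300


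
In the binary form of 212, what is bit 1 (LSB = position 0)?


0b11010100, position 1 = 0

0


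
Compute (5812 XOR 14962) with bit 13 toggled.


Step 1: 5812 ^ 14962 = 11462
Step 2: 11462 ^ (1 << 13) = 11462 ^ 8192 = 3270

3270


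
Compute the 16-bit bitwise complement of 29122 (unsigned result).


~0b111000111000010 = 0b1000111000111101 = 36413 (16-bit unsigned)

36413


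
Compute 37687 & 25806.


0b1001001100110111 & 0b110010011001110 = 0b110 = 6

6


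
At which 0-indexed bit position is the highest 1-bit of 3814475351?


0b11100011010111000100011001010111. Highest set bit at position 31

31


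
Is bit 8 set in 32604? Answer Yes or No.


0b111111101011100, bit 8 = 1. Yes

Yes


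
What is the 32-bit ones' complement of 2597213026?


2597213026 ^ 4294967295 = 1697754269

1697754269


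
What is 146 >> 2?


0b10010010 >> 2 = 0b100100 = 36

36


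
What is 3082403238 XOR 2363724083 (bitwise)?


0b10110111101110011011110110100110 ^ 0b10001100111000111001000100110011 = 0b111011010110100010110010010101 = 995765397

995765397


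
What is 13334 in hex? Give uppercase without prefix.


13334 = 3416 hex

3416


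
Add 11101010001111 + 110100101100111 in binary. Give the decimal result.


11101010001111 + 110100101100111 = 1010001111110110 = 41974

41974


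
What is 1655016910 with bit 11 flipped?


1655016910 ^ (1 << 11) = 1655016910 ^ 2048 = 1655014862

1655014862


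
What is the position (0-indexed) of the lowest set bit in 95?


0b1011111. Lowest set bit at position 0

0


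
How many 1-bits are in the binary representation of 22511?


0b101011111101111 has 12 set bits

12


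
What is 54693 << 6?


0b1101010110100101 << 6 = 0b1101010110100101000000 = 3500352

3500352


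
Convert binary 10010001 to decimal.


10010001 in decimal = 145

145


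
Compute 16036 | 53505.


0b11111010100100 | 0b1101000100000001 = 0b1111111110100101 = 65445

65445


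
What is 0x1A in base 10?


1A hex = 26 decimal

26


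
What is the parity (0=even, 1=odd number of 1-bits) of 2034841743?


0b1111001010010010011100010001111 has 16 ones => parity 0

0


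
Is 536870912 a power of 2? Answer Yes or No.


0b100000000000000000000000000000. Only one bit set => Yes

Yes


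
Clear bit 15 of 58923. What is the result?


58923 & ~(1 << 15) = 26155

26155


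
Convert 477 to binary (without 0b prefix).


477 = 111011101 in binary

111011101


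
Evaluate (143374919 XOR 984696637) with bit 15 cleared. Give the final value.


Step 1: 143374919 ^ 984696637 = 842726778
Step 2: 842726778 & ~(1 << 15) = 842694010

842694010


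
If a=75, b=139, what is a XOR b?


75 ^ 139 = 192

192


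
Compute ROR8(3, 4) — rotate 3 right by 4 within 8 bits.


Rotate 0b11 right by 4 (8-bit) = 0b110000 = 48

48


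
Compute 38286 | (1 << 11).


38286 | (1 << 11) = 38286 | 2048 = 40334

40334


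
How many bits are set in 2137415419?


0b1111111011001100101111011111011 has 23 set bits

23


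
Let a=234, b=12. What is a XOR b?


234 ^ 12 = 230

230


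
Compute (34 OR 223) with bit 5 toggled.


Step 1: 34 | 223 = 255
Step 2: 255 ^ (1 << 5) = 255 ^ 32 = 223

223


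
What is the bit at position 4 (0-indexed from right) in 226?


0b11100010, position 4 = 0

0


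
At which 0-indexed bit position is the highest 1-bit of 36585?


0b1000111011101001. Highest set bit at position 15

15


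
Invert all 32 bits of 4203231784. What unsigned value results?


4203231784 ^ 4294967295 = 91735511

91735511


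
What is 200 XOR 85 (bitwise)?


0b11001000 ^ 0b1010101 = 0b10011101 = 157

157


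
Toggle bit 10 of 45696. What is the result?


45696 ^ (1 << 10) = 45696 ^ 1024 = 46720

46720


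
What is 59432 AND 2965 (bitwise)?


0b1110100000101000 & 0b101110010101 = 0b100000000000 = 2048

2048


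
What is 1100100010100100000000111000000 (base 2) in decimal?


1100100010100100000000111000000 in decimal = 1683096000

1683096000


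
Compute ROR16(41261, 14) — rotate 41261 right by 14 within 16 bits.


Rotate 0b1010000100101101 right by 14 (16-bit) = 0b1000010010110110 = 33974

33974


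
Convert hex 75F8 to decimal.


75F8 hex = 30200 decimal

30200


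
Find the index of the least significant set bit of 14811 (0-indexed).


0b11100111011011. Lowest set bit at position 0

0


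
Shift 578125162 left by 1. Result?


0b100010011101010111110101101010 << 1 = 0b1000100111010101111101011010100 = 1156250324

1156250324


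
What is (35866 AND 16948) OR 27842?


Step 1: 35866 & 16948 = 16
Step 2: 16 | 27842 = 27858

27858


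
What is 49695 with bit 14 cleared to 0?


49695 & ~(1 << 14) = 33311

33311


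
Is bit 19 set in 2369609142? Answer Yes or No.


0b10001101001111010101110110110110, bit 19 = 1. Yes

Yes


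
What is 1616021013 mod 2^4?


1616021013 & 15 = 5

5


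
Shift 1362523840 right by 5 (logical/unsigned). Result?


0b1010001001101100111011011000000 >> 5 = 0b10100010011011001110110110 = 42578870

42578870


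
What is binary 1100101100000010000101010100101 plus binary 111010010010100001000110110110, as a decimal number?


1100101100000010000101010100101 + 111010010010100001000110110110 = 10011111110010110001110001011011 = 2680888411

2680888411


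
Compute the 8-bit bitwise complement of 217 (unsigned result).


~0b11011001 = 0b100110 = 38 (8-bit unsigned)

38


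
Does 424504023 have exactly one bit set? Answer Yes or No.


0b11001010011010110101011010111. Multiple bits set => No

No


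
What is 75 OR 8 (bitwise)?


0b1001011 | 0b1000 = 0b1001011 = 75

75


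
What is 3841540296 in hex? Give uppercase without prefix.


3841540296 = E4F940C8 hex

E4F940C8


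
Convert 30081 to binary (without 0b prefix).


30081 = 111010110000001 in binary

111010110000001


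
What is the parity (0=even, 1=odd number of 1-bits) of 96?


0b1100000 has 2 ones => parity 0

0


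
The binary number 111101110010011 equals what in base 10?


111101110010011 in decimal = 31635

31635


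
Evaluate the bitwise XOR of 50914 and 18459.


0b1100011011100010 ^ 0b100100000011011 = 0b1000111011111001 = 36601

36601


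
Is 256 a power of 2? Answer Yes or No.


0b100000000. Only one bit set => Yes

Yes


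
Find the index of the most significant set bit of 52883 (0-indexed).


0b1100111010010011. Highest set bit at position 15

15


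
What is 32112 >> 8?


0b111110101110000 >> 8 = 0b1111101 = 125

125


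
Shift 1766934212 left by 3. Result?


0b1101001010100010100011011000100 << 3 = 0b1101001010100010100011011000100000 = 14135473696

14135473696


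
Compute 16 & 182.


0b10000 & 0b10110110 = 0b10000 = 16

16


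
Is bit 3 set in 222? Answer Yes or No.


0b11011110, bit 3 = 1. Yes

Yes


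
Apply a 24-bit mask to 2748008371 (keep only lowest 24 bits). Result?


2748008371 & 16777215 = 13322163

13322163


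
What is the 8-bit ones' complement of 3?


3 ^ 255 = 252

252


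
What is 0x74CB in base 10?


74CB hex = 29899 decimal

29899


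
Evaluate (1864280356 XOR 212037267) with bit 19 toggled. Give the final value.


Step 1: 1864280356 ^ 212037267 = 1673381815
Step 2: 1673381815 ^ (1 << 19) = 1673381815 ^ 524288 = 1672857527

1672857527


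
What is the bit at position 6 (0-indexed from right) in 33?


0b100001, position 6 = 0

0


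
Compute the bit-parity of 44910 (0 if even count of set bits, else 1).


0b1010111101101110 has 11 ones => parity 1

1


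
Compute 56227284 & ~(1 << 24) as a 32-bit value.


56227284 & ~(1 << 24) = 39450068

39450068


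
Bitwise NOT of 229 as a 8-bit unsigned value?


~0b11100101 = 0b11010 = 26 (8-bit unsigned)

26


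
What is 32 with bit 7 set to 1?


32 | (1 << 7) = 32 | 128 = 160

160


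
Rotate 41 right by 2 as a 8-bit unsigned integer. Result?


Rotate 0b101001 right by 2 (8-bit) = 0b1001010 = 74

74


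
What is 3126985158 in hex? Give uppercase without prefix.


3126985158 = BA6201C6 hex

BA6201C6


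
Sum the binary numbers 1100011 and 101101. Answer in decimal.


1100011 + 101101 = 10010000 = 144

144


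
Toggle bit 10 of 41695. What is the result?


41695 ^ (1 << 10) = 41695 ^ 1024 = 42719

42719


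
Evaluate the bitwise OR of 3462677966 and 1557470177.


0b11001110011001000100010111001110 | 0b1011100110101010001101111100001 = 0b11011110111101010101111111101111 = 3740622831

3740622831


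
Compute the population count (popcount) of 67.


0b1000011 has 3 set bits

3


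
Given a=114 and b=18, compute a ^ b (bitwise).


114 ^ 18 = 96

96


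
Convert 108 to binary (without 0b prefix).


108 = 1101100 in binary

1101100


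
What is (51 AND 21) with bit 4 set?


Step 1: 51 & 21 = 17
Step 2: 17 | (1 << 4) = 17 | 16 = 17

17


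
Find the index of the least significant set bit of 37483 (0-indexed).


0b1001001001101011. Lowest set bit at position 0

0


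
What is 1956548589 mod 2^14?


1956548589 & 16383 = 4077

4077


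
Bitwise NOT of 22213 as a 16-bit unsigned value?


~0b101011011000101 = 0b1010100100111010 = 43322 (16-bit unsigned)

43322


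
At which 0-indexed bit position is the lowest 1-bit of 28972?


0b111000100101100. Lowest set bit at position 2

2


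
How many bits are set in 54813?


0b1101011000011101 has 9 set bits

9


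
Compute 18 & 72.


0b10010 & 0b1001000 = 0b0 = 0

0


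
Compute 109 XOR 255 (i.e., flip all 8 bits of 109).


109 ^ 255 = 146

146


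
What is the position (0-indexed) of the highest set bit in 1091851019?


0b1000001000101000101001100001011. Highest set bit at position 30

30


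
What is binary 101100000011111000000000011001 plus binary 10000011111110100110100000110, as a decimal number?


101100000011111000000000011001 + 10000011111110100110100000110 = 111100100011101100110100011111 = 1015991583

1015991583


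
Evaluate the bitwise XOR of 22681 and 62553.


0b101100010011001 ^ 0b1111010001011001 = 0b1010110011000000 = 44224

44224


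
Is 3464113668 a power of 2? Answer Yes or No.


0b11001110011110100010111000000100. Multiple bits set => No

No


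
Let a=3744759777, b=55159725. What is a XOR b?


3744759777 ^ 55159725 = 3699233868

3699233868


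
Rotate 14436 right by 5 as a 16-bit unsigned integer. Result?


Rotate 0b11100001100100 right by 5 (16-bit) = 0b10000111000011 = 8643

8643


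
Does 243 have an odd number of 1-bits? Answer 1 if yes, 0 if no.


0b11110011 has 6 ones => parity 0

0


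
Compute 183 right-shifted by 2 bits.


0b10110111 >> 2 = 0b101101 = 45

45


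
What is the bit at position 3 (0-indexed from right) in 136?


0b10001000, position 3 = 1

1


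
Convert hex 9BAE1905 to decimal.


9BAE1905 hex = 2611878149 decimal

2611878149


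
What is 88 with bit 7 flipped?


88 ^ (1 << 7) = 88 ^ 128 = 216

216


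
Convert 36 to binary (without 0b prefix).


36 = 100100 in binary

100100


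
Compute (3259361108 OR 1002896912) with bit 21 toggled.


Step 1: 3259361108 | 1002896912 = 4224188244
Step 2: 4224188244 ^ (1 << 21) = 4224188244 ^ 2097152 = 4226285396

4226285396


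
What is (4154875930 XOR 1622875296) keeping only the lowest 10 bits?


Step 1: 4154875930 ^ 1622875296 = 2535292090
Step 2: 2535292090 & 1023 = 186

186


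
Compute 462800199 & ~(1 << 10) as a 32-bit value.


462800199 & ~(1 << 10) = 462799175

462799175


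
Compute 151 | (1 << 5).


151 | (1 << 5) = 151 | 32 = 183

183


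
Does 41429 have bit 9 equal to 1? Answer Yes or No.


0b1010000111010101, bit 9 = 0. No

No


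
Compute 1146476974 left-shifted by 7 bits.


0b1000100010101011101100110101110 << 7 = 0b10001000101010111011001101011100000000 = 146749052672

146749052672


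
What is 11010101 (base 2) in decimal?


11010101 in decimal = 213

213


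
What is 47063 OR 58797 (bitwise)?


0b1011011111010111 | 0b1110010110101101 = 0b1111011111111111 = 63487

63487


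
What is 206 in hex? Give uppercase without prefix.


206 = CE hex

CE


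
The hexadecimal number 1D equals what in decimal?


1D hex = 29 decimal

29


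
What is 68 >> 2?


0b1000100 >> 2 = 0b10001 = 17

17


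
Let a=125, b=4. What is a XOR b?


125 ^ 4 = 121

121


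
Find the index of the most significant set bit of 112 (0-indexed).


0b1110000. Highest set bit at position 6

6


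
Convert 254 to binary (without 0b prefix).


254 = 11111110 in binary

11111110


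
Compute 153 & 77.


0b10011001 & 0b1001101 = 0b1001 = 9

9


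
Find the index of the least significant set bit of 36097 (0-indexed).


0b1000110100000001. Lowest set bit at position 0

0


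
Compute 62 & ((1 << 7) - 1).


62 & 127 = 62

62


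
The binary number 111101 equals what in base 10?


111101 in decimal = 61

61


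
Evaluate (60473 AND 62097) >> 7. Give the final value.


Step 1: 60473 & 62097 = 57361
Step 2: 57361 >> 7 = 448

448


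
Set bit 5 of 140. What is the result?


140 | (1 << 5) = 140 | 32 = 172

172


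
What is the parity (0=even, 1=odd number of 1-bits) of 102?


0b1100110 has 4 ones => parity 0

0


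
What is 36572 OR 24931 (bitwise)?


0b1000111011011100 | 0b110000101100011 = 0b1110111111111111 = 61439

61439


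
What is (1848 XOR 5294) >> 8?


Step 1: 1848 ^ 5294 = 5014
Step 2: 5014 >> 8 = 19

19


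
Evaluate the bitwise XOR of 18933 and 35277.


0b100100111110101 ^ 0b1000100111001101 = 0b1100000000111000 = 49208

49208


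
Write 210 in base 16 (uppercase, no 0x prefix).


210 = D2 hex

D2


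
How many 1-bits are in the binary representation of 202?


0b11001010 has 4 set bits

4


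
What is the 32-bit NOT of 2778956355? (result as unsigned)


~0b10100101101000111000001001000011 = 0b1011010010111000111110110111100 = 1516010940 (32-bit unsigned)

1516010940


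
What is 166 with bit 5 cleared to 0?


166 & ~(1 << 5) = 134

134


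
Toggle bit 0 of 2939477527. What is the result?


2939477527 ^ (1 << 0) = 2939477527 ^ 1 = 2939477526

2939477526


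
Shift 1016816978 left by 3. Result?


0b111100100110110110010101010010 << 3 = 0b111100100110110110010101010010000 = 8134535824

8134535824


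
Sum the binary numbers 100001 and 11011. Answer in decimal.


100001 + 11011 = 111100 = 60

60


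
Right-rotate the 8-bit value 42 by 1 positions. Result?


Rotate 0b101010 right by 1 (8-bit) = 0b10101 = 21

21


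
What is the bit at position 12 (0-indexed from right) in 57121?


0b1101111100100001, position 12 = 1

1


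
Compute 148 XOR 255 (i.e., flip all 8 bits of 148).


148 ^ 255 = 107

107


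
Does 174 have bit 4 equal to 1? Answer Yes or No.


0b10101110, bit 4 = 0. No

No


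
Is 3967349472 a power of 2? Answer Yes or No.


0b11101100011110001111001011100000. Multiple bits set => No

No


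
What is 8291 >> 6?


0b10000001100011 >> 6 = 0b10000001 = 129

129


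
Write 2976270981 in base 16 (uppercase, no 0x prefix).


2976270981 = B1664A85 hex

B1664A85


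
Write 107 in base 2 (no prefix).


107 = 1101011 in binary

1101011


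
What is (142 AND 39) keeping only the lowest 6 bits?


Step 1: 142 & 39 = 6
Step 2: 6 & 63 = 6

6


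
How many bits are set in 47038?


0b1011011110111110 has 12 set bits

12


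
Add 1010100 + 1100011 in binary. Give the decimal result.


1010100 + 1100011 = 10110111 = 183

183


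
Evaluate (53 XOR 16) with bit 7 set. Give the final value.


Step 1: 53 ^ 16 = 37
Step 2: 37 | (1 << 7) = 37 | 128 = 165

165


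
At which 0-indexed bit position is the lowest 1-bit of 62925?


0b1111010111001101. Lowest set bit at position 0

0


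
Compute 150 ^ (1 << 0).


150 ^ (1 << 0) = 150 ^ 1 = 151

151


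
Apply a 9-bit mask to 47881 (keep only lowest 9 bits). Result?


47881 & 511 = 265

265


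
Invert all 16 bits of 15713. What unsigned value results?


15713 ^ 65535 = 49822

49822


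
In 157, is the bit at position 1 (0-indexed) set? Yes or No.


0b10011101, bit 1 = 0. No

No


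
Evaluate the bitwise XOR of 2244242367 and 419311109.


0b10000101110001000110101110111111 ^ 0b11000111111100010111000000101 = 0b10011101001110100100010110111010 = 2637841850

2637841850


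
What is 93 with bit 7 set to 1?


93 | (1 << 7) = 93 | 128 = 221

221


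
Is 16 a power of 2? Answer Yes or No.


0b10000. Only one bit set => Yes

Yes


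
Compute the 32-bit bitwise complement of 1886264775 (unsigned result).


~0b1110000011011100001110111000111 = 0b10001111100100011110001000111000 = 2408702520 (32-bit unsigned)

2408702520


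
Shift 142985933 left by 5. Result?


0b1000100001011100101011001101 << 5 = 0b100010000101110010101100110100000 = 4575549856

4575549856


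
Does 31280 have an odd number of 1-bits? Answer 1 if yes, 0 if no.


0b111101000110000 has 7 ones => parity 1

1


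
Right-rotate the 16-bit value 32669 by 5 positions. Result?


Rotate 0b111111110011101 right by 5 (16-bit) = 0b1110101111111100 = 60412

60412


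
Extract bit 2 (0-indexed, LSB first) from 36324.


0b1000110111100100, position 2 = 1

1


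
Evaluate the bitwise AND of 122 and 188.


0b1111010 & 0b10111100 = 0b111000 = 56

56


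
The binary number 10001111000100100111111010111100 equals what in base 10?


10001111000100100111111010111100 in decimal = 2400353980

2400353980


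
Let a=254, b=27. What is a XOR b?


254 ^ 27 = 229

229


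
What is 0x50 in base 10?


50 hex = 80 decimal

80


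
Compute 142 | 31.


0b10001110 | 0b11111 = 0b10011111 = 159

159


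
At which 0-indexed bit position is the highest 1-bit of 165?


0b10100101. Highest set bit at position 7

7


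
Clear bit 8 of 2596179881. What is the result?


2596179881 & ~(1 << 8) = 2596179625

2596179625


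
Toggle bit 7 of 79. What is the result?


79 ^ (1 << 7) = 79 ^ 128 = 207

207


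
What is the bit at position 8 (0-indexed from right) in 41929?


0b1010001111001001, position 8 = 1

1


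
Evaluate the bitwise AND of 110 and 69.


0b1101110 & 0b1000101 = 0b1000100 = 68

68


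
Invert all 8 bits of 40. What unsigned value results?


40 ^ 255 = 215

215


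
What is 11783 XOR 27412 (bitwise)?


0b10111000000111 ^ 0b110101100010100 = 0b100010100010011 = 17683

17683


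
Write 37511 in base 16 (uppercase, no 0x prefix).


37511 = 9287 hex

9287


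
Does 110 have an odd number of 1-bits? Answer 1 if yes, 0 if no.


0b1101110 has 5 ones => parity 1

1


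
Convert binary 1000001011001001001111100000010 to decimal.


1000001011001001001111100000010 in decimal = 1097113346

1097113346


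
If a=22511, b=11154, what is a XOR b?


22511 ^ 11154 = 31869

31869


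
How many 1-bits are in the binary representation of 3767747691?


0b11100000100100110100010001101011 has 14 set bits

14


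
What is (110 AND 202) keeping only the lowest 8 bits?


Step 1: 110 & 202 = 74
Step 2: 74 & 255 = 74

74


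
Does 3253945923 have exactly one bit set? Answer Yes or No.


0b11000001111100110100011001000011. Multiple bits set => No

No


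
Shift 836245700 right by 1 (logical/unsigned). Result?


0b110001110110000001100011000100 >> 1 = 0b11000111011000000110001100010 = 418122850

418122850


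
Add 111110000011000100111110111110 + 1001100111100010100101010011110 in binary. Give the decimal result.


111110000011000100111110111110 + 1001100111100010100101010011110 = 10001010111111011001101001011100 = 2331875932

2331875932


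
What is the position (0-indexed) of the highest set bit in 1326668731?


0b1001111000100110101101110111011. Highest set bit at position 30

30


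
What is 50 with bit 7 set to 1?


50 | (1 << 7) = 50 | 128 = 178

178


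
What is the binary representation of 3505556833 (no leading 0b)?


3505556833 = 11010000111100101000110101100001 in binary

11010000111100101000110101100001


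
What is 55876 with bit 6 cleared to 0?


55876 & ~(1 << 6) = 55812

55812
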